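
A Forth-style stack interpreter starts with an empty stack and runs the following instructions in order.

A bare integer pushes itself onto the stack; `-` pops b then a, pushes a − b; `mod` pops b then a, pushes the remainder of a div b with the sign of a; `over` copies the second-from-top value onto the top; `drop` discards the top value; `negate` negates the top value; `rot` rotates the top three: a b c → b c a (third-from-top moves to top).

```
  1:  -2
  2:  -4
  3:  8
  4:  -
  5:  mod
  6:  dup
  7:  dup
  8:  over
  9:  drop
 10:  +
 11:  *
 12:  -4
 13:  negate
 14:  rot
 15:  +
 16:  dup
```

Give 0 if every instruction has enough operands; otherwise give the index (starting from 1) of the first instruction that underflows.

14

-2     -> [-2]
-4     -> [-2, -4]
8      -> [-2, -4, 8]
-      -> [-2, -12]
mod    -> [-2]
dup    -> [-2, -2]
dup    -> [-2, -2, -2]
over   -> [-2, -2, -2, -2]
drop   -> [-2, -2, -2]
+      -> [-2, -4]
*      -> [8]
-4     -> [8, -4]
negate -> [8, 4]
rot  — needs 3 operands, stack has 2 → underflow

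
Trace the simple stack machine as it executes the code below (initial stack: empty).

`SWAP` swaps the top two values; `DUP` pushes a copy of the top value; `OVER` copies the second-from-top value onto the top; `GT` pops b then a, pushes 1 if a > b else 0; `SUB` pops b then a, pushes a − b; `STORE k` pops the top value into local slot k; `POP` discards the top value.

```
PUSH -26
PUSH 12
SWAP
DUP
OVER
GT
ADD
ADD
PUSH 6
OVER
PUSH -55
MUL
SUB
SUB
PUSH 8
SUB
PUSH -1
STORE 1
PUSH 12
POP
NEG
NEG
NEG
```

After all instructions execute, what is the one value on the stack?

-742

PUSH -26 : -26
PUSH 12  : -26 12
SWAP     : 12 -26
DUP      : 12 -26 -26
OVER     : 12 -26 -26 -26
GT       : 12 -26 0
ADD      : 12 -26
ADD      : -14
PUSH 6   : -14 6
OVER     : -14 6 -14
PUSH -55 : -14 6 -14 -55
MUL      : -14 6 770
SUB      : -14 -764
SUB      : 750
PUSH 8   : 750 8
SUB      : 742
PUSH -1  : 742 -1
STORE 1  : 742
PUSH 12  : 742 12
POP      : 742
NEG      : -742
NEG      : 742
NEG      : -742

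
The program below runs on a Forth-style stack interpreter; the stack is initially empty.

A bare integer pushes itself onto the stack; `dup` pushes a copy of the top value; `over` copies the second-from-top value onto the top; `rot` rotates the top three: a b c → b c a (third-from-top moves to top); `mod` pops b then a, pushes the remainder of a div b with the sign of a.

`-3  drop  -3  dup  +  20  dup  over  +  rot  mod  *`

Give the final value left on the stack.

-3   → -3
drop → (empty)
-3   → -3
dup  → -3 -3
+    → -6
20   → -6 20
dup  → -6 20 20
over → -6 20 20 20
+    → -6 20 40
rot  → 20 40 -6
mod  → 20 4
*    → 80

80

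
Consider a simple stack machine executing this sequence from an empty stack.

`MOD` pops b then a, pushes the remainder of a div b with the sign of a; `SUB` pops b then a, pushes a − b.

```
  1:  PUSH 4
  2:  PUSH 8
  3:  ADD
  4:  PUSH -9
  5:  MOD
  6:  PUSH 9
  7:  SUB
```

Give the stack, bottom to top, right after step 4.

[12, -9]

PUSH 4  → 4
PUSH 8  → 4 8
ADD     → 12
PUSH -9 → 12 -9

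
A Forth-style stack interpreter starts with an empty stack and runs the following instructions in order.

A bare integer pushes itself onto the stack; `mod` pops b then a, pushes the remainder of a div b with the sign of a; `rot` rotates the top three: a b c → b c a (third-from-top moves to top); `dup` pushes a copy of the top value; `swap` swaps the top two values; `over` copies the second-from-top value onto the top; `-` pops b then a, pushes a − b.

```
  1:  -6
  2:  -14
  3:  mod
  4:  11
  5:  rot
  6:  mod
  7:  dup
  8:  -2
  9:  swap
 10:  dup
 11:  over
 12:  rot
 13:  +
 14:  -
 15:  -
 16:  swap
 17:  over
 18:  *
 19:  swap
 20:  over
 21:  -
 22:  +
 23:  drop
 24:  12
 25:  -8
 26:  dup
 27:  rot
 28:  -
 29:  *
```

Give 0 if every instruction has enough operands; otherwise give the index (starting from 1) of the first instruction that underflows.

-6  → -6
-14 → -6 -14
mod → -6
11  → -6 11
rot  — needs 3 operands, stack has 2 → underflow

5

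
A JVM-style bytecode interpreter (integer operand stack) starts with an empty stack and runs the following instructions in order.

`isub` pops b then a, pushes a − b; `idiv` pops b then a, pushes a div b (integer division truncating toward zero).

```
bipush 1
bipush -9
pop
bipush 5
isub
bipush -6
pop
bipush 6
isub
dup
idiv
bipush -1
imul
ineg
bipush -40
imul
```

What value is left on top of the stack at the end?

bipush 1    1
bipush -9   1 -9
pop         1
bipush 5    1 5
isub        -4
bipush -6   -4 -6
pop         -4
bipush 6    -4 6
isub        -10
dup         -10 -10
idiv        1
bipush -1   1 -1
imul        -1
ineg        1
bipush -40  1 -40
imul        -40

-40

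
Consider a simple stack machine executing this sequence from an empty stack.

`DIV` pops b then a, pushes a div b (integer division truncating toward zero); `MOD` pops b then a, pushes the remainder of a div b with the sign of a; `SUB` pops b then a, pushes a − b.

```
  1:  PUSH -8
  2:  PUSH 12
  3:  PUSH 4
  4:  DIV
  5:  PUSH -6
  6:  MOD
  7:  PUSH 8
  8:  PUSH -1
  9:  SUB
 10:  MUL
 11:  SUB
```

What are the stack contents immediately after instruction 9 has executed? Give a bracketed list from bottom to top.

[-8, 3, 9]

PUSH -8  -8
PUSH 12  -8 12
PUSH 4   -8 12 4
DIV      -8 3
PUSH -6  -8 3 -6
MOD      -8 3
PUSH 8   -8 3 8
PUSH -1  -8 3 8 -1
SUB      -8 3 9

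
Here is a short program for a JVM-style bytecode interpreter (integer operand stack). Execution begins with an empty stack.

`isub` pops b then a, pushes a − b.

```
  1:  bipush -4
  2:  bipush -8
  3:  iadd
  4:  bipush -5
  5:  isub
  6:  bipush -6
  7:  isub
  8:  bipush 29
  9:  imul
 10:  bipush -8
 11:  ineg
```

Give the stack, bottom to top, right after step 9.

bipush -4  -4
bipush -8  -4 -8
iadd       -12
bipush -5  -12 -5
isub       -7
bipush -6  -7 -6
isub       -1
bipush 29  -1 29
imul       -29

[-29]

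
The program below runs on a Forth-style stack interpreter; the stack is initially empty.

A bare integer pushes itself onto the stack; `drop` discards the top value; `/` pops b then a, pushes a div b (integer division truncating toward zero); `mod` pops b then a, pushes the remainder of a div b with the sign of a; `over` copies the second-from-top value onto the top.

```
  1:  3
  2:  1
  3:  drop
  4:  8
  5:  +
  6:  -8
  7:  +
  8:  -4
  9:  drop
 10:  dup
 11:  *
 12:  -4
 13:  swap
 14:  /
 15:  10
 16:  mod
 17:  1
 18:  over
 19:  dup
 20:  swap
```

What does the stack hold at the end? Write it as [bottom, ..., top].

[0, 1, 0, 0]

3    -> 3
1    -> 3 1
drop -> 3
8    -> 3 8
+    -> 11
-8   -> 11 -8
+    -> 3
-4   -> 3 -4
drop -> 3
dup  -> 3 3
*    -> 9
-4   -> 9 -4
swap -> -4 9
/    -> 0
10   -> 0 10
mod  -> 0
1    -> 0 1
over -> 0 1 0
dup  -> 0 1 0 0
swap -> 0 1 0 0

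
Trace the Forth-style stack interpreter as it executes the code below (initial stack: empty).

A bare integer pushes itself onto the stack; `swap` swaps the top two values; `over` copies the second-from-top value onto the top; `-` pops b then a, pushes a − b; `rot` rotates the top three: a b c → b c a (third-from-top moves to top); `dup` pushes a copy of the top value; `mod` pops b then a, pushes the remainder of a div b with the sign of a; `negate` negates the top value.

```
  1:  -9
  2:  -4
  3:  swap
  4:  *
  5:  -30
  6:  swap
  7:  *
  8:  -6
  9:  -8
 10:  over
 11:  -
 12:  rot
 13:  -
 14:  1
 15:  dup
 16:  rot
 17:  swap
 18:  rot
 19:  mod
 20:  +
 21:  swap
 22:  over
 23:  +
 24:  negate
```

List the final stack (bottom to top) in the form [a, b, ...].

[1078, -1072]

-9     → [-9]
-4     → [-9, -4]
swap   → [-4, -9]
*      → [36]
-30    → [36, -30]
swap   → [-30, 36]
*      → [-1080]
-6     → [-1080, -6]
-8     → [-1080, -6, -8]
over   → [-1080, -6, -8, -6]
-      → [-1080, -6, -2]
rot    → [-6, -2, -1080]
-      → [-6, 1078]
1      → [-6, 1078, 1]
dup    → [-6, 1078, 1, 1]
rot    → [-6, 1, 1, 1078]
swap   → [-6, 1, 1078, 1]
rot    → [-6, 1078, 1, 1]
mod    → [-6, 1078, 0]
+      → [-6, 1078]
swap   → [1078, -6]
over   → [1078, -6, 1078]
+      → [1078, 1072]
negate → [1078, -1072]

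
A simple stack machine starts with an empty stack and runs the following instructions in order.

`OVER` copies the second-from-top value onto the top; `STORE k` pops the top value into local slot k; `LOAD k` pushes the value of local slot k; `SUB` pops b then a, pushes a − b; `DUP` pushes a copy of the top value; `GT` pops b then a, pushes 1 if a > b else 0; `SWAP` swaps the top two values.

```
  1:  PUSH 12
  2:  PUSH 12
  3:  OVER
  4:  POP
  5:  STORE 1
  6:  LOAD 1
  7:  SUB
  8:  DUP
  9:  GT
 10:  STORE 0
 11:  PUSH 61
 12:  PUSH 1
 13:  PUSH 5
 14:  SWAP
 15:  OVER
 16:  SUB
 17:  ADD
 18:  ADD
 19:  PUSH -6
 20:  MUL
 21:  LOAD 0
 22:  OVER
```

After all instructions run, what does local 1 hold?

12

PUSH 12 -> [12]
PUSH 12 -> [12, 12]
OVER    -> [12, 12, 12]
POP     -> [12, 12]
STORE 1 -> [12]
LOAD 1  -> [12, 12]
SUB     -> [0]
DUP     -> [0, 0]
GT      -> [0]
STORE 0 -> []
PUSH 61 -> [61]
PUSH 1  -> [61, 1]
PUSH 5  -> [61, 1, 5]
SWAP    -> [61, 5, 1]
OVER    -> [61, 5, 1, 5]
SUB     -> [61, 5, -4]
ADD     -> [61, 1]
ADD     -> [62]
PUSH -6 -> [62, -6]
MUL     -> [-372]
LOAD 0  -> [-372, 0]
OVER    -> [-372, 0, -372]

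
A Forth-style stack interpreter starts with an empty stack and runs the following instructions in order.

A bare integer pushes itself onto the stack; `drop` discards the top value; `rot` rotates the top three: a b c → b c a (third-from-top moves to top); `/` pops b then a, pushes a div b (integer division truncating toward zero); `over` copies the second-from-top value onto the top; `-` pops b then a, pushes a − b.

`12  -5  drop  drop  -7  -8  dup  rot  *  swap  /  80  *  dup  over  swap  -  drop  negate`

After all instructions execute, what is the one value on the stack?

560

12     : 12
-5     : 12 -5
drop   : 12
drop   : (empty)
-7     : -7
-8     : -7 -8
dup    : -7 -8 -8
rot    : -8 -8 -7
*      : -8 56
swap   : 56 -8
/      : -7
80     : -7 80
*      : -560
dup    : -560 -560
over   : -560 -560 -560
swap   : -560 -560 -560
-      : -560 0
drop   : -560
negate : 560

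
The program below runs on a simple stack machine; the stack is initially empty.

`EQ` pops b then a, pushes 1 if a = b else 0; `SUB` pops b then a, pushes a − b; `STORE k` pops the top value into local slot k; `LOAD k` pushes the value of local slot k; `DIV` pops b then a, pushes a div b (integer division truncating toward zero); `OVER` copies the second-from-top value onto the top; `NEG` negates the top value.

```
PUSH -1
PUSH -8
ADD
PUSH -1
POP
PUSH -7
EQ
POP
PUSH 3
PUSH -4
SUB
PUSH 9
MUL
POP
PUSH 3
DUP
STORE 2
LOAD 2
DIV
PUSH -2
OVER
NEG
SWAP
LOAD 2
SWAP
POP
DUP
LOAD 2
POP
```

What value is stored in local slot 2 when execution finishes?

3

PUSH -1 → -1
PUSH -8 → -1 -8
ADD     → -9
PUSH -1 → -9 -1
POP     → -9
PUSH -7 → -9 -7
EQ      → 0
POP     → (empty)
PUSH 3  → 3
PUSH -4 → 3 -4
SUB     → 7
PUSH 9  → 7 9
MUL     → 63
POP     → (empty)
PUSH 3  → 3
DUP     → 3 3
STORE 2 → 3
LOAD 2  → 3 3
DIV     → 1
PUSH -2 → 1 -2
OVER    → 1 -2 1
NEG     → 1 -2 -1
SWAP    → 1 -1 -2
LOAD 2  → 1 -1 -2 3
SWAP    → 1 -1 3 -2
POP     → 1 -1 3
DUP     → 1 -1 3 3
LOAD 2  → 1 -1 3 3 3
POP     → 1 -1 3 3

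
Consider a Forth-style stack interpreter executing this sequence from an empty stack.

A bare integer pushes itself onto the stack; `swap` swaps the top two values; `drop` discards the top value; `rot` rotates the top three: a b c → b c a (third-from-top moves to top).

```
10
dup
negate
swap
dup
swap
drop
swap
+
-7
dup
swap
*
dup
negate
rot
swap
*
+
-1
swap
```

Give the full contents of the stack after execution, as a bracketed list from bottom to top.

10     -> 10
dup    -> 10 10
negate -> 10 -10
swap   -> -10 10
dup    -> -10 10 10
swap   -> -10 10 10
drop   -> -10 10
swap   -> 10 -10
+      -> 0
-7     -> 0 -7
dup    -> 0 -7 -7
swap   -> 0 -7 -7
*      -> 0 49
dup    -> 0 49 49
negate -> 0 49 -49
rot    -> 49 -49 0
swap   -> 49 0 -49
*      -> 49 0
+      -> 49
-1     -> 49 -1
swap   -> -1 49

[-1, 49]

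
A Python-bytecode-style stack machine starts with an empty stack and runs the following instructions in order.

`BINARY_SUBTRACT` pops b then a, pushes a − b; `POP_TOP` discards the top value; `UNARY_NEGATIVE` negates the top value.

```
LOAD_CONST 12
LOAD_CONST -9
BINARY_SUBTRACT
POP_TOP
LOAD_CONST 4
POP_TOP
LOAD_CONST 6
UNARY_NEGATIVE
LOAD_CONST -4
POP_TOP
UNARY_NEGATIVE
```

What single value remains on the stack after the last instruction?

LOAD_CONST 12   -> [12]
LOAD_CONST -9   -> [12, -9]
BINARY_SUBTRACT -> [21]
POP_TOP         -> []
LOAD_CONST 4    -> [4]
POP_TOP         -> []
LOAD_CONST 6    -> [6]
UNARY_NEGATIVE  -> [-6]
LOAD_CONST -4   -> [-6, -4]
POP_TOP         -> [-6]
UNARY_NEGATIVE  -> [6]

6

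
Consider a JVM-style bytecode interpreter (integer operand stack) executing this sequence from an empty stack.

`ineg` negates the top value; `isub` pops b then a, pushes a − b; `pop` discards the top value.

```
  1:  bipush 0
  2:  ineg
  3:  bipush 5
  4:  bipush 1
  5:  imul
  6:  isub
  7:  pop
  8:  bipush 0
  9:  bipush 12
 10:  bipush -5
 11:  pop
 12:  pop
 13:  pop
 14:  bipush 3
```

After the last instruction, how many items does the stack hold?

bipush 0   0
ineg       0
bipush 5   0 5
bipush 1   0 5 1
imul       0 5
isub       -5
pop        (empty)
bipush 0   0
bipush 12  0 12
bipush -5  0 12 -5
pop        0 12
pop        0
pop        (empty)
bipush 3   3

1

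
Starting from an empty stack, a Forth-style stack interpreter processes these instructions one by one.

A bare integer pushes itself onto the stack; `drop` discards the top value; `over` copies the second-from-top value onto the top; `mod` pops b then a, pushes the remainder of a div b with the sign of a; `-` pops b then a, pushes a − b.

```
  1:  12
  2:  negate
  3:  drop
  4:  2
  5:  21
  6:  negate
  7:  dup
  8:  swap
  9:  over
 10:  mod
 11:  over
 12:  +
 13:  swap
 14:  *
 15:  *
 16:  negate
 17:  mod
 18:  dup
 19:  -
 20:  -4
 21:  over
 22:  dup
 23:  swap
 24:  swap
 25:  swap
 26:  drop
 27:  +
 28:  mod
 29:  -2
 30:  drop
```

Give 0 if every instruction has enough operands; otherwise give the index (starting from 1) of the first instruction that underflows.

12     : 12
negate : -12
drop   : (empty)
2      : 2
21     : 2 21
negate : 2 -21
dup    : 2 -21 -21
swap   : 2 -21 -21
over   : 2 -21 -21 -21
mod    : 2 -21 0
over   : 2 -21 0 -21
+      : 2 -21 -21
swap   : 2 -21 -21
*      : 2 441
*      : 882
negate : -882
mod  — needs 2 operands, stack has 1 → underflow

17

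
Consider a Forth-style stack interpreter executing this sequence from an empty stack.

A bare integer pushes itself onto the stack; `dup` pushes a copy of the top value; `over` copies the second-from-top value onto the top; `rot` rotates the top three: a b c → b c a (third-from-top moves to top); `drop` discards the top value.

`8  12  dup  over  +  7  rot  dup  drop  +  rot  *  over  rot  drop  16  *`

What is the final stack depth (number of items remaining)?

8    -> 8
12   -> 8 12
dup  -> 8 12 12
over -> 8 12 12 12
+    -> 8 12 24
7    -> 8 12 24 7
rot  -> 8 24 7 12
dup  -> 8 24 7 12 12
drop -> 8 24 7 12
+    -> 8 24 19
rot  -> 24 19 8
*    -> 24 152
over -> 24 152 24
rot  -> 152 24 24
drop -> 152 24
16   -> 152 24 16
*    -> 152 384

2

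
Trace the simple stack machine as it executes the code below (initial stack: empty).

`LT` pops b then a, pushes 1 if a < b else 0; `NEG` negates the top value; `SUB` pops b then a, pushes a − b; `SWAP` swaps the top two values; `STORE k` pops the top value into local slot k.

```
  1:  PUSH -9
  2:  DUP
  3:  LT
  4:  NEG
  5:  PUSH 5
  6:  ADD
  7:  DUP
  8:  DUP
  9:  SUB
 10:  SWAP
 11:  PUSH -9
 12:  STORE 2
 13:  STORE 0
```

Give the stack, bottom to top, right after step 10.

[0, 5]

PUSH -9 -> [-9]
DUP     -> [-9, -9]
LT      -> [0]
NEG     -> [0]
PUSH 5  -> [0, 5]
ADD     -> [5]
DUP     -> [5, 5]
DUP     -> [5, 5, 5]
SUB     -> [5, 0]
SWAP    -> [0, 5]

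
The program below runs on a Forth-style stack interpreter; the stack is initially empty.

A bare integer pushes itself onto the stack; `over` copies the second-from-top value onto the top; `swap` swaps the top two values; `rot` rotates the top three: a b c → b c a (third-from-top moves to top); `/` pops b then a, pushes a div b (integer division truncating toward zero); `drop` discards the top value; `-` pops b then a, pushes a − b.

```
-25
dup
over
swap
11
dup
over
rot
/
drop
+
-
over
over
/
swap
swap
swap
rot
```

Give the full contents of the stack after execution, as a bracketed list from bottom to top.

[2, -11, -25]

-25   [-25]
dup   [-25, -25]
over  [-25, -25, -25]
swap  [-25, -25, -25]
11    [-25, -25, -25, 11]
dup   [-25, -25, -25, 11, 11]
over  [-25, -25, -25, 11, 11, 11]
rot   [-25, -25, -25, 11, 11, 11]
/     [-25, -25, -25, 11, 1]
drop  [-25, -25, -25, 11]
+     [-25, -25, -14]
-     [-25, -11]
over  [-25, -11, -25]
over  [-25, -11, -25, -11]
/     [-25, -11, 2]
swap  [-25, 2, -11]
swap  [-25, -11, 2]
swap  [-25, 2, -11]
rot   [2, -11, -25]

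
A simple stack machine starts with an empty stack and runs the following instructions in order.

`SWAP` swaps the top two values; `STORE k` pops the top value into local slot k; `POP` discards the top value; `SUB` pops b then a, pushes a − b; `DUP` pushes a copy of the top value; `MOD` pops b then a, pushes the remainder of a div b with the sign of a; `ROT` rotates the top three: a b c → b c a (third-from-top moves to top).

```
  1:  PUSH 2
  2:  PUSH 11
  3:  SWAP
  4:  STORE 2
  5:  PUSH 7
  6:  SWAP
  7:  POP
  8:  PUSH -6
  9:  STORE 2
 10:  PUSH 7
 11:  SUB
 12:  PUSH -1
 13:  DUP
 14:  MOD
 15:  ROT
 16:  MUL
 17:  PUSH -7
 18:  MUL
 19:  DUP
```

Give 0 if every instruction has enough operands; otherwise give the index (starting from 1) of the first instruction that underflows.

15

PUSH 2  -> 2
PUSH 11 -> 2 11
SWAP    -> 11 2
STORE 2 -> 11
PUSH 7  -> 11 7
SWAP    -> 7 11
POP     -> 7
PUSH -6 -> 7 -6
STORE 2 -> 7
PUSH 7  -> 7 7
SUB     -> 0
PUSH -1 -> 0 -1
DUP     -> 0 -1 -1
MOD     -> 0 0
ROT  — needs 3 operands, stack has 2 → underflow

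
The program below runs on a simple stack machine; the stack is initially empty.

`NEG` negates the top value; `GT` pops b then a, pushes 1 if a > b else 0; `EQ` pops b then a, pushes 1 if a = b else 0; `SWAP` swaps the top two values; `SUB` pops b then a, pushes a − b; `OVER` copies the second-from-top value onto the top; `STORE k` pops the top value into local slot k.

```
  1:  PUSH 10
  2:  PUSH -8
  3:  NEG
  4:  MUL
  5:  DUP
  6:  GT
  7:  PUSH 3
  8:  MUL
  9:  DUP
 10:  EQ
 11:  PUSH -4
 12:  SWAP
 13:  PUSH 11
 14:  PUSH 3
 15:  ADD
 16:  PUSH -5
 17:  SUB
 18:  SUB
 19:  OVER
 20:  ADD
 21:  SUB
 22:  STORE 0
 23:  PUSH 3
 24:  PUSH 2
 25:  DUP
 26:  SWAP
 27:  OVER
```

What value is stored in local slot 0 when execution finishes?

18

PUSH 10 : [10]
PUSH -8 : [10, -8]
NEG     : [10, 8]
MUL     : [80]
DUP     : [80, 80]
GT      : [0]
PUSH 3  : [0, 3]
MUL     : [0]
DUP     : [0, 0]
EQ      : [1]
PUSH -4 : [1, -4]
SWAP    : [-4, 1]
PUSH 11 : [-4, 1, 11]
PUSH 3  : [-4, 1, 11, 3]
ADD     : [-4, 1, 14]
PUSH -5 : [-4, 1, 14, -5]
SUB     : [-4, 1, 19]
SUB     : [-4, -18]
OVER    : [-4, -18, -4]
ADD     : [-4, -22]
SUB     : [18]
STORE 0 : []
PUSH 3  : [3]
PUSH 2  : [3, 2]
DUP     : [3, 2, 2]
SWAP    : [3, 2, 2]
OVER    : [3, 2, 2, 2]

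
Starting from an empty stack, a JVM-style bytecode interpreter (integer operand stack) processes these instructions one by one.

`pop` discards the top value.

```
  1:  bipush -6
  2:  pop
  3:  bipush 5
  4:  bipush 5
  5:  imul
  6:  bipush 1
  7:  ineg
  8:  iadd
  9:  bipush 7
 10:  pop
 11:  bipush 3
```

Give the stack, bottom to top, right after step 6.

bipush -6  [-6]
pop        []
bipush 5   [5]
bipush 5   [5, 5]
imul       [25]
bipush 1   [25, 1]

[25, 1]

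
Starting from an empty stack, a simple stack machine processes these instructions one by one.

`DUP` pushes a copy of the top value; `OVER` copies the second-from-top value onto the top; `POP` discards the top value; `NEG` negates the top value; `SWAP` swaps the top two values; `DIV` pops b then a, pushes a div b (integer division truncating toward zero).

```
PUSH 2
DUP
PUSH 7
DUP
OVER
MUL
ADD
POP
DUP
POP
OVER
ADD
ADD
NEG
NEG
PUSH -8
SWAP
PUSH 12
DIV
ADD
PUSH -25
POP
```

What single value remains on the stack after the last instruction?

PUSH 2    [2]
DUP       [2, 2]
PUSH 7    [2, 2, 7]
DUP       [2, 2, 7, 7]
OVER      [2, 2, 7, 7, 7]
MUL       [2, 2, 7, 49]
ADD       [2, 2, 56]
POP       [2, 2]
DUP       [2, 2, 2]
POP       [2, 2]
OVER      [2, 2, 2]
ADD       [2, 4]
ADD       [6]
NEG       [-6]
NEG       [6]
PUSH -8   [6, -8]
SWAP      [-8, 6]
PUSH 12   [-8, 6, 12]
DIV       [-8, 0]
ADD       [-8]
PUSH -25  [-8, -25]
POP       [-8]

-8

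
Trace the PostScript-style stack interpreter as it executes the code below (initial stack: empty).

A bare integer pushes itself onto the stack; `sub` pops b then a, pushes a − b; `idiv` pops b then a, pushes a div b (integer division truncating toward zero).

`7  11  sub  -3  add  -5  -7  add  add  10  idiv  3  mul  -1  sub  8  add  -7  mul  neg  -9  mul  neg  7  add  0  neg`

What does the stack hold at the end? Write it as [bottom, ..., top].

[385, 0]

7    → 7
11   → 7 11
sub  → -4
-3   → -4 -3
add  → -7
-5   → -7 -5
-7   → -7 -5 -7
add  → -7 -12
add  → -19
10   → -19 10
idiv → -1
3    → -1 3
mul  → -3
-1   → -3 -1
sub  → -2
8    → -2 8
add  → 6
-7   → 6 -7
mul  → -42
neg  → 42
-9   → 42 -9
mul  → -378
neg  → 378
7    → 378 7
add  → 385
0    → 385 0
neg  → 385 0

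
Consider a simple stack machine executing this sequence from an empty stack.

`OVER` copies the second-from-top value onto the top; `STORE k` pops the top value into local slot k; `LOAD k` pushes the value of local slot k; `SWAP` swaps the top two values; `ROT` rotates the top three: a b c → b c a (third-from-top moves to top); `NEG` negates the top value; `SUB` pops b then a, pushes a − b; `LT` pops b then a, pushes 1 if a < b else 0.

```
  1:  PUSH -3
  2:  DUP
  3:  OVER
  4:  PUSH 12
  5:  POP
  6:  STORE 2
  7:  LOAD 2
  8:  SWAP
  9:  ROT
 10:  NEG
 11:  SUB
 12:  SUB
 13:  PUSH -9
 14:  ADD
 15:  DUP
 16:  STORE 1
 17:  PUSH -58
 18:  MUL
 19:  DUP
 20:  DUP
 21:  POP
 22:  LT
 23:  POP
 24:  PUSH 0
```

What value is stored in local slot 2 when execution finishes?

-3

PUSH -3  → [-3]
DUP      → [-3, -3]
OVER     → [-3, -3, -3]
PUSH 12  → [-3, -3, -3, 12]
POP      → [-3, -3, -3]
STORE 2  → [-3, -3]
LOAD 2   → [-3, -3, -3]
SWAP     → [-3, -3, -3]
ROT      → [-3, -3, -3]
NEG      → [-3, -3, 3]
SUB      → [-3, -6]
SUB      → [3]
PUSH -9  → [3, -9]
ADD      → [-6]
DUP      → [-6, -6]
STORE 1  → [-6]
PUSH -58 → [-6, -58]
MUL      → [348]
DUP      → [348, 348]
DUP      → [348, 348, 348]
POP      → [348, 348]
LT       → [0]
POP      → []
PUSH 0   → [0]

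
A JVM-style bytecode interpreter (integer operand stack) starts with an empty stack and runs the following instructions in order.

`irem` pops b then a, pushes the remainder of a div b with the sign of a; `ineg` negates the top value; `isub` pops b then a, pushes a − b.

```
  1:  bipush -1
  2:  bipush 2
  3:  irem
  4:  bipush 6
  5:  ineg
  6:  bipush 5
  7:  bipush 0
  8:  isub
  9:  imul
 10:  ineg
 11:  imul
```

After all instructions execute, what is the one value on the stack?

-30

bipush -1 : [-1]
bipush 2  : [-1, 2]
irem      : [-1]
bipush 6  : [-1, 6]
ineg      : [-1, -6]
bipush 5  : [-1, -6, 5]
bipush 0  : [-1, -6, 5, 0]
isub      : [-1, -6, 5]
imul      : [-1, -30]
ineg      : [-1, 30]
imul      : [-30]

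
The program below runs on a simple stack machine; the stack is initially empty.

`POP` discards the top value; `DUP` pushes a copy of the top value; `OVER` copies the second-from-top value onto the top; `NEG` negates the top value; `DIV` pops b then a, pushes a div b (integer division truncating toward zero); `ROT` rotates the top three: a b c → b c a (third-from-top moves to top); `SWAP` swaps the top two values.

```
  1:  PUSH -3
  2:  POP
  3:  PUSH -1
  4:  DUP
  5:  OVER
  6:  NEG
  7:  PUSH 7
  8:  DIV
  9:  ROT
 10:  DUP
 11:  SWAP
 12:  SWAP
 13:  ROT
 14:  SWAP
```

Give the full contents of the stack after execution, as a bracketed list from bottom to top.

PUSH -3 : -3
POP     : (empty)
PUSH -1 : -1
DUP     : -1 -1
OVER    : -1 -1 -1
NEG     : -1 -1 1
PUSH 7  : -1 -1 1 7
DIV     : -1 -1 0
ROT     : -1 0 -1
DUP     : -1 0 -1 -1
SWAP    : -1 0 -1 -1
SWAP    : -1 0 -1 -1
ROT     : -1 -1 -1 0
SWAP    : -1 -1 0 -1

[-1, -1, 0, -1]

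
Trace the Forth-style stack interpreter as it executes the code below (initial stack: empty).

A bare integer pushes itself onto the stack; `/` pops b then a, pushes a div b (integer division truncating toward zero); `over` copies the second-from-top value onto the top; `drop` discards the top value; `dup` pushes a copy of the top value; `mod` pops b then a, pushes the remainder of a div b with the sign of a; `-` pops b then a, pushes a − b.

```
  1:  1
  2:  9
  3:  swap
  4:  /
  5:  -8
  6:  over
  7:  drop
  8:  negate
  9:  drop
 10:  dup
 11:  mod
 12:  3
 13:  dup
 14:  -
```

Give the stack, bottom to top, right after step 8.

[9, 8]

1      : [1]
9      : [1, 9]
swap   : [9, 1]
/      : [9]
-8     : [9, -8]
over   : [9, -8, 9]
drop   : [9, -8]
negate : [9, 8]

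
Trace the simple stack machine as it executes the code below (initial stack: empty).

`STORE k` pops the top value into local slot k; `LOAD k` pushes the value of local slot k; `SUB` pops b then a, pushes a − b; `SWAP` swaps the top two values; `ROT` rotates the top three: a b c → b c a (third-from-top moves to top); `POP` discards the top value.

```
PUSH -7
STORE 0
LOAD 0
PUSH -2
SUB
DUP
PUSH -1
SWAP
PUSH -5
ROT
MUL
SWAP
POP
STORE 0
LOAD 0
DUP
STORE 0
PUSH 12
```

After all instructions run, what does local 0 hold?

PUSH -7  -7
STORE 0  (empty)
LOAD 0   -7
PUSH -2  -7 -2
SUB      -5
DUP      -5 -5
PUSH -1  -5 -5 -1
SWAP     -5 -1 -5
PUSH -5  -5 -1 -5 -5
ROT      -5 -5 -5 -1
MUL      -5 -5 5
SWAP     -5 5 -5
POP      -5 5
STORE 0  -5
LOAD 0   -5 5
DUP      -5 5 5
STORE 0  -5 5
PUSH 12  -5 5 12

5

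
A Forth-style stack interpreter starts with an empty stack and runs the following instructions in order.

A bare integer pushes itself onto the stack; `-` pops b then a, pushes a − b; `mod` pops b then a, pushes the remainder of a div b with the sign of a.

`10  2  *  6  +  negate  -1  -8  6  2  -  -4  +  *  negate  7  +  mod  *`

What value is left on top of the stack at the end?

26

10     → [10]
2      → [10, 2]
*      → [20]
6      → [20, 6]
+      → [26]
negate → [-26]
-1     → [-26, -1]
-8     → [-26, -1, -8]
6      → [-26, -1, -8, 6]
2      → [-26, -1, -8, 6, 2]
-      → [-26, -1, -8, 4]
-4     → [-26, -1, -8, 4, -4]
+      → [-26, -1, -8, 0]
*      → [-26, -1, 0]
negate → [-26, -1, 0]
7      → [-26, -1, 0, 7]
+      → [-26, -1, 7]
mod    → [-26, -1]
*      → [26]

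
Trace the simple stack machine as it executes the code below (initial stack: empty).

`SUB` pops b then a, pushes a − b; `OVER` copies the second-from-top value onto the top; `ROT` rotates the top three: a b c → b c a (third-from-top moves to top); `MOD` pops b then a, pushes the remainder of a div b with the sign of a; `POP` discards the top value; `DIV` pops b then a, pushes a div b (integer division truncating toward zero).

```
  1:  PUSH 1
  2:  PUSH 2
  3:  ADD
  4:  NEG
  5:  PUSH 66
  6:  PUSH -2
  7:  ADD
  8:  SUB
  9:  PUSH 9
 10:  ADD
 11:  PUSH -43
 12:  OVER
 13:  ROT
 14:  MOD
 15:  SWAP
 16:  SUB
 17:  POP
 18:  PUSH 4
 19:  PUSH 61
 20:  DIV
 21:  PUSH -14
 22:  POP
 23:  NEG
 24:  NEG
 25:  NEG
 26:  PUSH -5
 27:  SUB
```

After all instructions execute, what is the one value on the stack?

5

PUSH 1   : [1]
PUSH 2   : [1, 2]
ADD      : [3]
NEG      : [-3]
PUSH 66  : [-3, 66]
PUSH -2  : [-3, 66, -2]
ADD      : [-3, 64]
SUB      : [-67]
PUSH 9   : [-67, 9]
ADD      : [-58]
PUSH -43 : [-58, -43]
OVER     : [-58, -43, -58]
ROT      : [-43, -58, -58]
MOD      : [-43, 0]
SWAP     : [0, -43]
SUB      : [43]
POP      : []
PUSH 4   : [4]
PUSH 61  : [4, 61]
DIV      : [0]
PUSH -14 : [0, -14]
POP      : [0]
NEG      : [0]
NEG      : [0]
NEG      : [0]
PUSH -5  : [0, -5]
SUB      : [5]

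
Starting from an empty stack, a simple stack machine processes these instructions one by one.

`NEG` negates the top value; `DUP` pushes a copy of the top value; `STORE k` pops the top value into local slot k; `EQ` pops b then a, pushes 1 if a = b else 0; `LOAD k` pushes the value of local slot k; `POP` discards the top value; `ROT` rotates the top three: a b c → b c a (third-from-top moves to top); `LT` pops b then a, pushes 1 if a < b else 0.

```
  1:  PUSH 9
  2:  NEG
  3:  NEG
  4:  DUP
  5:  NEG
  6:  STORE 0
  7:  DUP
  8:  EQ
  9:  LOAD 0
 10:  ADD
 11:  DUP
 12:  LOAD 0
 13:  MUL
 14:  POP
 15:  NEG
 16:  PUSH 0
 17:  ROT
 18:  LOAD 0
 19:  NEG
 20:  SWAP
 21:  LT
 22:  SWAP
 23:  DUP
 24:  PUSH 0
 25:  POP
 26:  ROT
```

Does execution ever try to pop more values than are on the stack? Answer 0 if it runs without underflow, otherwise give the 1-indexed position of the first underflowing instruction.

PUSH 9  -> [9]
NEG     -> [-9]
NEG     -> [9]
DUP     -> [9, 9]
NEG     -> [9, -9]
STORE 0 -> [9]
DUP     -> [9, 9]
EQ      -> [1]
LOAD 0  -> [1, -9]
ADD     -> [-8]
DUP     -> [-8, -8]
LOAD 0  -> [-8, -8, -9]
MUL     -> [-8, 72]
POP     -> [-8]
NEG     -> [8]
PUSH 0  -> [8, 0]
ROT  — needs 3 operands, stack has 2 → underflow

17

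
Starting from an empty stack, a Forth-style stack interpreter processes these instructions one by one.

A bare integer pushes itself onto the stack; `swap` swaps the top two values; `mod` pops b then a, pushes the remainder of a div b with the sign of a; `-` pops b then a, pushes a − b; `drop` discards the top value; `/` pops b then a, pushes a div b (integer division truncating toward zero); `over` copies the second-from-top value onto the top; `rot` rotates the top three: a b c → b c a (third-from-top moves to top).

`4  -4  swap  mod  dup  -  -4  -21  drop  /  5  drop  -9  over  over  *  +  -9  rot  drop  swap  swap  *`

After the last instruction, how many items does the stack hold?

4    → [4]
-4   → [4, -4]
swap → [-4, 4]
mod  → [0]
dup  → [0, 0]
-    → [0]
-4   → [0, -4]
-21  → [0, -4, -21]
drop → [0, -4]
/    → [0]
5    → [0, 5]
drop → [0]
-9   → [0, -9]
over → [0, -9, 0]
over → [0, -9, 0, -9]
*    → [0, -9, 0]
+    → [0, -9]
-9   → [0, -9, -9]
rot  → [-9, -9, 0]
drop → [-9, -9]
swap → [-9, -9]
swap → [-9, -9]
*    → [81]

1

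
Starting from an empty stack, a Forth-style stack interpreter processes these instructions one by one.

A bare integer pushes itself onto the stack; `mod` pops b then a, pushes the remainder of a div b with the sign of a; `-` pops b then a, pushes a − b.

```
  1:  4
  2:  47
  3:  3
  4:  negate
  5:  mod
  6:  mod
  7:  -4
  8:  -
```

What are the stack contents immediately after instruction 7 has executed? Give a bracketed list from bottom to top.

[0, -4]

4      → 4
47     → 4 47
3      → 4 47 3
negate → 4 47 -3
mod    → 4 2
mod    → 0
-4     → 0 -4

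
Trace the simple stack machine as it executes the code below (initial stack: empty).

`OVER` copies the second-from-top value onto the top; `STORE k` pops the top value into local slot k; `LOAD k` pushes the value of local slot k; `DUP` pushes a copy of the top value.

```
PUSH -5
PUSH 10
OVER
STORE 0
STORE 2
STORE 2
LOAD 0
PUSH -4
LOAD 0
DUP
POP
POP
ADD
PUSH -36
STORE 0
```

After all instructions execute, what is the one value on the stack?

-9

PUSH -5  → [-5]
PUSH 10  → [-5, 10]
OVER     → [-5, 10, -5]
STORE 0  → [-5, 10]
STORE 2  → [-5]
STORE 2  → []
LOAD 0   → [-5]
PUSH -4  → [-5, -4]
LOAD 0   → [-5, -4, -5]
DUP      → [-5, -4, -5, -5]
POP      → [-5, -4, -5]
POP      → [-5, -4]
ADD      → [-9]
PUSH -36 → [-9, -36]
STORE 0  → [-9]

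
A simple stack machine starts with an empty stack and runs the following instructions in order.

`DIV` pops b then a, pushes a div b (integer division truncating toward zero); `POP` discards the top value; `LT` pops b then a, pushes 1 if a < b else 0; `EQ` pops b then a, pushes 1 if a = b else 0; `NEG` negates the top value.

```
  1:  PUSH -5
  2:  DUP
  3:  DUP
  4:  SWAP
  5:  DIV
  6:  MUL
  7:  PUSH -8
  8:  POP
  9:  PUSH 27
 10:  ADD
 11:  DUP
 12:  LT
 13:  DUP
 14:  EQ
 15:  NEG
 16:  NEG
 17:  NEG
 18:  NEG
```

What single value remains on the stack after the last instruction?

1

PUSH -5 : [-5]
DUP     : [-5, -5]
DUP     : [-5, -5, -5]
SWAP    : [-5, -5, -5]
DIV     : [-5, 1]
MUL     : [-5]
PUSH -8 : [-5, -8]
POP     : [-5]
PUSH 27 : [-5, 27]
ADD     : [22]
DUP     : [22, 22]
LT      : [0]
DUP     : [0, 0]
EQ      : [1]
NEG     : [-1]
NEG     : [1]
NEG     : [-1]
NEG     : [1]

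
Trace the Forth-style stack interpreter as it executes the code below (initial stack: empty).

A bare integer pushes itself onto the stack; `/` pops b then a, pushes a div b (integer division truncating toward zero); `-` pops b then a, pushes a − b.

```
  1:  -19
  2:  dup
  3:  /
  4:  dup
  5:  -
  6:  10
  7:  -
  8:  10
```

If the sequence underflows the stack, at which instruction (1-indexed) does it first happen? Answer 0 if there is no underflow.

-19 : [-19]
dup : [-19, -19]
/   : [1]
dup : [1, 1]
-   : [0]
10  : [0, 10]
-   : [-10]
10  : [-10, 10]

0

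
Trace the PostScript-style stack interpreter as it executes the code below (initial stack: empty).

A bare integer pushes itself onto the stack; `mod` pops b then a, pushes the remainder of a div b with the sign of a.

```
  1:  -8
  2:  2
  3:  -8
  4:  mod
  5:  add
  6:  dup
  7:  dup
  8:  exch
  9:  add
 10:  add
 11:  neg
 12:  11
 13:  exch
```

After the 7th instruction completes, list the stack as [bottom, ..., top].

-8  : -8
2   : -8 2
-8  : -8 2 -8
mod : -8 2
add : -6
dup : -6 -6
dup : -6 -6 -6

[-6, -6, -6]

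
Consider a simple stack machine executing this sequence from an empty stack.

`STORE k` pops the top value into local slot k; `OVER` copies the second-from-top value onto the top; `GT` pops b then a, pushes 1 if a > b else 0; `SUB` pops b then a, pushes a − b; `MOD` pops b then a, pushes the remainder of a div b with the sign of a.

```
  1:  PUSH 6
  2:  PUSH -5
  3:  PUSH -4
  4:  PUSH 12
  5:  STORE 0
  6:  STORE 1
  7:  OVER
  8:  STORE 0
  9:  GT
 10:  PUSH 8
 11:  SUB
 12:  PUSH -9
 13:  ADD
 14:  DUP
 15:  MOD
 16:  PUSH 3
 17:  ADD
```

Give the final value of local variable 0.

6

PUSH 6  → [6]
PUSH -5 → [6, -5]
PUSH -4 → [6, -5, -4]
PUSH 12 → [6, -5, -4, 12]
STORE 0 → [6, -5, -4]
STORE 1 → [6, -5]
OVER    → [6, -5, 6]
STORE 0 → [6, -5]
GT      → [1]
PUSH 8  → [1, 8]
SUB     → [-7]
PUSH -9 → [-7, -9]
ADD     → [-16]
DUP     → [-16, -16]
MOD     → [0]
PUSH 3  → [0, 3]
ADD     → [3]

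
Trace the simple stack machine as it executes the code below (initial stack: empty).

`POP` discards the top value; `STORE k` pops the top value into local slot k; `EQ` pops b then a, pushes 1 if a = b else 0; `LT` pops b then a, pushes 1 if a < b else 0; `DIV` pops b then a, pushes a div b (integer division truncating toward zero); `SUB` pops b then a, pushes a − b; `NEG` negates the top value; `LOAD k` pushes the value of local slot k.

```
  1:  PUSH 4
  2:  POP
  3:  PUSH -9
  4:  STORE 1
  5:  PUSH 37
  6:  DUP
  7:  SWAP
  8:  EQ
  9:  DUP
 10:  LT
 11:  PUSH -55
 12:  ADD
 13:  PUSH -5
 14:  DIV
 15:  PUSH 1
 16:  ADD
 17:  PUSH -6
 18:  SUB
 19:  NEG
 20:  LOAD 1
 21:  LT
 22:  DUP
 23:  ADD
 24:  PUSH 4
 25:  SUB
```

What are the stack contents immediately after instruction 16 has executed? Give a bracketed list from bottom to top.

PUSH 4   → [4]
POP      → []
PUSH -9  → [-9]
STORE 1  → []
PUSH 37  → [37]
DUP      → [37, 37]
SWAP     → [37, 37]
EQ       → [1]
DUP      → [1, 1]
LT       → [0]
PUSH -55 → [0, -55]
ADD      → [-55]
PUSH -5  → [-55, -5]
DIV      → [11]
PUSH 1   → [11, 1]
ADD      → [12]

[12]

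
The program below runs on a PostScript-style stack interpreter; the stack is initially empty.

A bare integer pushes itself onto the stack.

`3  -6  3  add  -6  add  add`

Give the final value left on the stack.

-6

3   -> [3]
-6  -> [3, -6]
3   -> [3, -6, 3]
add -> [3, -3]
-6  -> [3, -3, -6]
add -> [3, -9]
add -> [-6]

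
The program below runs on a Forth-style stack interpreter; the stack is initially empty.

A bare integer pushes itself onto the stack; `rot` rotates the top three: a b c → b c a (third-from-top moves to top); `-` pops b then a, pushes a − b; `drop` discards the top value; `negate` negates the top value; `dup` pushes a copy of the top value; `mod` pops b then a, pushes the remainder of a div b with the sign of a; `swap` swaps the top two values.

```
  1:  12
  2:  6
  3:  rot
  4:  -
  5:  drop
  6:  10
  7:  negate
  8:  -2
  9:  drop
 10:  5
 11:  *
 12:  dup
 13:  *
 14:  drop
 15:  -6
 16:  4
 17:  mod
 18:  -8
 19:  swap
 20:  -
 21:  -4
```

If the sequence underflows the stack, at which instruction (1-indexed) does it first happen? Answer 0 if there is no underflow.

12 → [12]
6  → [12, 6]
rot  — needs 3 operands, stack has 2 → underflow

3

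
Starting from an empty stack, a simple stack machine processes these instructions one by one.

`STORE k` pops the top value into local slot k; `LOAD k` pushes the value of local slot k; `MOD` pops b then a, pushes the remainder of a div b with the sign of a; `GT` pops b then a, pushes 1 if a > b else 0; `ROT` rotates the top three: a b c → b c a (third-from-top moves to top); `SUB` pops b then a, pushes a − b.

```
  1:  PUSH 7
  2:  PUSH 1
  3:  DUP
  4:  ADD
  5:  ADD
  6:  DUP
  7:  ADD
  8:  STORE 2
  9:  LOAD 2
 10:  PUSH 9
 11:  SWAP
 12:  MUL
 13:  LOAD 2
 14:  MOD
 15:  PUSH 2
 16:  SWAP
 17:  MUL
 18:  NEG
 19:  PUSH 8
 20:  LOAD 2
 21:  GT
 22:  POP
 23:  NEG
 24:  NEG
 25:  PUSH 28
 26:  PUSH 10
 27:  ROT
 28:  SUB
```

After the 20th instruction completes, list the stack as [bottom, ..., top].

[0, 8, 18]

PUSH 7  -> [7]
PUSH 1  -> [7, 1]
DUP     -> [7, 1, 1]
ADD     -> [7, 2]
ADD     -> [9]
DUP     -> [9, 9]
ADD     -> [18]
STORE 2 -> []
LOAD 2  -> [18]
PUSH 9  -> [18, 9]
SWAP    -> [9, 18]
MUL     -> [162]
LOAD 2  -> [162, 18]
MOD     -> [0]
PUSH 2  -> [0, 2]
SWAP    -> [2, 0]
MUL     -> [0]
NEG     -> [0]
PUSH 8  -> [0, 8]
LOAD 2  -> [0, 8, 18]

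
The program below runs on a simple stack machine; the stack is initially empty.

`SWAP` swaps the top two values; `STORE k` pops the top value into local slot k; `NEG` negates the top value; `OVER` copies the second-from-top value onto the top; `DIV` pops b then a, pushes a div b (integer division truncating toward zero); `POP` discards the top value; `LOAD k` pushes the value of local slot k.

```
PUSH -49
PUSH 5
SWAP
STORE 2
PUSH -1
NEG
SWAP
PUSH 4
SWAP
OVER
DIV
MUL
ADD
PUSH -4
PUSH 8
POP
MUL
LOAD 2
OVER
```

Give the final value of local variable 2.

-49

PUSH -49 -> [-49]
PUSH 5   -> [-49, 5]
SWAP     -> [5, -49]
STORE 2  -> [5]
PUSH -1  -> [5, -1]
NEG      -> [5, 1]
SWAP     -> [1, 5]
PUSH 4   -> [1, 5, 4]
SWAP     -> [1, 4, 5]
OVER     -> [1, 4, 5, 4]
DIV      -> [1, 4, 1]
MUL      -> [1, 4]
ADD      -> [5]
PUSH -4  -> [5, -4]
PUSH 8   -> [5, -4, 8]
POP      -> [5, -4]
MUL      -> [-20]
LOAD 2   -> [-20, -49]
OVER     -> [-20, -49, -20]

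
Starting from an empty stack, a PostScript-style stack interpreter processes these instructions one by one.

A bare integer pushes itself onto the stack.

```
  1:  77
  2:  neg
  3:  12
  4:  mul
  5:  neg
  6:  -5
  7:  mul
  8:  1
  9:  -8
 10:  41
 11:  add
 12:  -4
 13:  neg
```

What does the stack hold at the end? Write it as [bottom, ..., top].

77  → [77]
neg → [-77]
12  → [-77, 12]
mul → [-924]
neg → [924]
-5  → [924, -5]
mul → [-4620]
1   → [-4620, 1]
-8  → [-4620, 1, -8]
41  → [-4620, 1, -8, 41]
add → [-4620, 1, 33]
-4  → [-4620, 1, 33, -4]
neg → [-4620, 1, 33, 4]

[-4620, 1, 33, 4]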